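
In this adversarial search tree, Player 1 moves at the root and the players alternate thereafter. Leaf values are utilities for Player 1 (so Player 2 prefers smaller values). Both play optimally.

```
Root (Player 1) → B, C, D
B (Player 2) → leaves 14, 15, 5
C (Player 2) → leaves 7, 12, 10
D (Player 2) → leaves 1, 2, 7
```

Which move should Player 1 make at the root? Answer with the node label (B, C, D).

B (Player 2): min(14, 15, 5) = 5
C (Player 2): min(7, 12, 10) = 7
D (Player 2): min(1, 2, 7) = 1
Root (Player 1): max(5, 7, 1) = 7
Player 1 picks the child with the highest value: C (value 7).

C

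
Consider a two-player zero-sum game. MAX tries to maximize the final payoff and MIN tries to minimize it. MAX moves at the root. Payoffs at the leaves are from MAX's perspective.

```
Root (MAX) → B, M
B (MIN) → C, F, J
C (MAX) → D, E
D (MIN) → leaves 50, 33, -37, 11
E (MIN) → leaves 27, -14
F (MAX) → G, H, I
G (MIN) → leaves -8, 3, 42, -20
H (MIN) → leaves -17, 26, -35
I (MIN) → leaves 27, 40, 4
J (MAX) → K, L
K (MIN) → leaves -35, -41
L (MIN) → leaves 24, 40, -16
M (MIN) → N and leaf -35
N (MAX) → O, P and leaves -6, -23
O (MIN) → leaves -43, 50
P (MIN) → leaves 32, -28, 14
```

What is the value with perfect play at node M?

O: min(-43, 50) = -43
P: min(32, -28, 14) = -28
N: max(-43, -28, -6, -23) = -6
M: min(-6, -35) = -35

-35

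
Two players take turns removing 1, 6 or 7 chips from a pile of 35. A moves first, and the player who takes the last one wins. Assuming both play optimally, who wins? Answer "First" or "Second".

Mark each pile size as W (mover wins) or L (mover loses):
i:   0  1  2  3  4  5  6  7  8  9 10 11 12 13 14 15 16 17 18 19 20 21 22 23 24 25 26 27 28 29 30 31 32 33 34 35
     L  W  L  W  L  W  W  W  W  W  W  W  L  W  L  W  L  W  W  W  W  W  W  W  L  W  L  W  L  W  W  W  W  W  W  W
Position 35 is W, so the first player wins.

First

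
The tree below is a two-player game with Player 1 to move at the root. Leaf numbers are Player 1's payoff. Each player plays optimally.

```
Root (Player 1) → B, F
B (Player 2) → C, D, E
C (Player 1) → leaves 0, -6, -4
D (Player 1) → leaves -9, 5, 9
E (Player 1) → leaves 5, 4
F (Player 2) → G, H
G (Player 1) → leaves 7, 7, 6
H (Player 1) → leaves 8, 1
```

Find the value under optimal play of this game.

C (Player 1): max(0, -6, -4) = 0
D (Player 1): max(-9, 5, 9) = 9
E (Player 1): max(5, 4) = 5
B (Player 2): min(0, 9, 5) = 0
G (Player 1): max(7, 7, 6) = 7
H (Player 1): max(8, 1) = 8
F (Player 2): min(7, 8) = 7
Root (Player 1): max(0, 7) = 7

7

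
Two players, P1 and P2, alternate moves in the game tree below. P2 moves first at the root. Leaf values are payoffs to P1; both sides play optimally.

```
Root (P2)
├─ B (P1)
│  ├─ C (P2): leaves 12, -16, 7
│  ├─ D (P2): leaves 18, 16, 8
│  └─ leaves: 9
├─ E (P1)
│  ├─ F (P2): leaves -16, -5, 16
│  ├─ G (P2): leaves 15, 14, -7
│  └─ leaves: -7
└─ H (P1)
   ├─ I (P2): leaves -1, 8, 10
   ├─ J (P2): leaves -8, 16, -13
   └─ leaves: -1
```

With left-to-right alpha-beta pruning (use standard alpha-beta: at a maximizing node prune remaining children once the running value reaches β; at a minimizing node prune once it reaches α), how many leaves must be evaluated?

C [α=-∞,β=+∞]: v=-16
D [α=-16,β=+∞]: v=8
B [α=-∞,β=+∞]: v=9
F [α=-∞,β=9]: v=-16
G [α=-16,β=9]: v=-7
E [α=-∞,β=9]: v=-7
I [α=-∞,β=-7]: v=-1
H [α=-∞,β=-7]: v=-1 after child 1 ≥ β → β-cutoff, skip 2
Root [α=-∞,β=+∞]: v=-7
Leaves evaluated: 17 of 21.

17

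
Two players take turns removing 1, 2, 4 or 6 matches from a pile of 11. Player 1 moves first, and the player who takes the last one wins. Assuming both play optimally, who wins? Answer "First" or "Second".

Mark each pile size as W (mover wins) or L (mover loses):
i:   0  1  2  3  4  5  6  7  8  9 10 11
     L  W  W  L  W  W  W  W  L  W  W  L
Position 11 is L, so the second player wins.

Second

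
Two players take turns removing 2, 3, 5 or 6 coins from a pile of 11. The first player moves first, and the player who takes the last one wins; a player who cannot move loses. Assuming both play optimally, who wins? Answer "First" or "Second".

First

i:   0  1  2  3  4  5  6  7  8  9 10 11
     L  L  W  W  W  W  W  W  L  L  W  W
Position 11 is W, so the first player wins.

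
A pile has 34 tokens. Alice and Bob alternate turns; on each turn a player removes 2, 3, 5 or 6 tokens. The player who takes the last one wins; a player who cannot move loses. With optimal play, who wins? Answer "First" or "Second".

First

Mark each pile size as W (mover wins) or L (mover loses):
i:   0  1  2  3  4  5  6  7  8  9 10 11 12 13 14 15 16 17 18 19 20 21 22 23 24 25 26 27 28 29 30 31 32 33 34
     L  L  W  W  W  W  W  W  L  L  W  W  W  W  W  W  L  L  W  W  W  W  W  W  L  L  W  W  W  W  W  W  L  L  W
Position 34 is W, so the first player wins.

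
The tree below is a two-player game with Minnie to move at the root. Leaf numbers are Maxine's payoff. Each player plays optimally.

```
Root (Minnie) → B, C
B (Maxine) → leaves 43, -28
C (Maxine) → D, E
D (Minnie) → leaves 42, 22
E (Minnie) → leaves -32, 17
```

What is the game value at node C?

D: min(42, 22) = 22
E: min(-32, 17) = -32
C: max(22, -32) = 22

22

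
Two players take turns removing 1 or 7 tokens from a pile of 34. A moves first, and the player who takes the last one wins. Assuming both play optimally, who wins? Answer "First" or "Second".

Second

W/L table (W = player to move can force a win):
i:   0  1  2  3  4  5  6  7  8  9 10 11 12 13 14 15 16 17 18 19 20 21 22 23 24 25 26 27 28 29 30 31 32 33 34
     L  W  L  W  L  W  L  W  L  W  L  W  L  W  L  W  L  W  L  W  L  W  L  W  L  W  L  W  L  W  L  W  L  W  L
Position 34 is L, so the second player wins.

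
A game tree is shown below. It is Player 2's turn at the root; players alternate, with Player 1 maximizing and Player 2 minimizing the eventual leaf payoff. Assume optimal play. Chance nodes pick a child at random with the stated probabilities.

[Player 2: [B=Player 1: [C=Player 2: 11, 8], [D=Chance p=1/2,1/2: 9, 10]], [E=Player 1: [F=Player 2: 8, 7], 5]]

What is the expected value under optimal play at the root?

7

C (Player 2): min(11, 8) = 8
D (Chance): 1/2·9 + 1/2·10 = 9.5
B (Player 1): max(8, 9.5) = 9.5
F (Player 2): min(8, 7) = 7
E (Player 1): max(7, 5) = 7
Root (Player 2): min(9.5, 7) = 7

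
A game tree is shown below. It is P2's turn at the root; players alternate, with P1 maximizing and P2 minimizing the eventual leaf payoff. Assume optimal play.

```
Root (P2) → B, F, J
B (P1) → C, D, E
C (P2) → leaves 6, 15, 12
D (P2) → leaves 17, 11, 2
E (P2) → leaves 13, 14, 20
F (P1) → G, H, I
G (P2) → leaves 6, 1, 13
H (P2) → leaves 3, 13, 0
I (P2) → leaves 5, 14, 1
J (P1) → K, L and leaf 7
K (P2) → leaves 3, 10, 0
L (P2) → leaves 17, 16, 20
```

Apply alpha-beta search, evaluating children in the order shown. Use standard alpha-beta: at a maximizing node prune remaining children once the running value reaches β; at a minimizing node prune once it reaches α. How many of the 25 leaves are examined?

C [α=-∞,β=+∞]: v=6
D [α=6,β=+∞]: v=2
E [α=6,β=+∞]: v=13
B [α=-∞,β=+∞]: v=13
G [α=-∞,β=13]: v=1
H [α=1,β=13]: v=0
I [α=1,β=13]: v=1
F [α=-∞,β=13]: v=1
K [α=-∞,β=1]: v=0
L [α=0,β=1]: v=16
J [α=-∞,β=1]: v=16 after child 2 ≥ β → β-cutoff, skip 1
Root [α=-∞,β=+∞]: v=1
Leaves evaluated: 24 of 25.

24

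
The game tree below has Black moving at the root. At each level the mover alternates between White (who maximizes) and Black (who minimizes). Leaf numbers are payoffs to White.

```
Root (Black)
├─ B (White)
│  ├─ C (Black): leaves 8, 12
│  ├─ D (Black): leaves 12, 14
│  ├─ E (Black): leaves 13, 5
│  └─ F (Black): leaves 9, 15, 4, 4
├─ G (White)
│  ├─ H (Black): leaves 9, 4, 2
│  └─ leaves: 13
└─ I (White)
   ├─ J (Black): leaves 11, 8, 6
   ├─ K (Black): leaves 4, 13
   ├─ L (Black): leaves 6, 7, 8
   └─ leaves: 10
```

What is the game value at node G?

H: min(9, 4, 2) = 2
G: max(2, 13) = 13

13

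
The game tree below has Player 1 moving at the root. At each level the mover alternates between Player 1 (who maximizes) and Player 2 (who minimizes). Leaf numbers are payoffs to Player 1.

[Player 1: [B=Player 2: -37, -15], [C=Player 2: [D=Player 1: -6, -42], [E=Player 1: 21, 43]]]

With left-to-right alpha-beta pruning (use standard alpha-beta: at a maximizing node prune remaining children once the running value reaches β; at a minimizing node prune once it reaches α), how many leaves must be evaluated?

5

B [α=-∞,β=+∞]: v=-37
D [α=-37,β=+∞]: v=-6
E [α=-37,β=-6]: v=21 after child 1 ≥ β → β-cutoff, skip 1
C [α=-37,β=+∞]: v=-6
Root [α=-∞,β=+∞]: v=-6
Leaves evaluated: 5 of 6.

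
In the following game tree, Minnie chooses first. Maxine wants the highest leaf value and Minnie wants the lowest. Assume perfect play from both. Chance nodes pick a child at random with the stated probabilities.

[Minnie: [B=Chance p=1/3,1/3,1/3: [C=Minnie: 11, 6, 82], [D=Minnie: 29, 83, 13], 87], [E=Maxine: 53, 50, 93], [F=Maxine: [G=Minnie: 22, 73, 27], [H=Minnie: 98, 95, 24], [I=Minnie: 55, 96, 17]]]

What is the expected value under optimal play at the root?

24

C (Minnie): min(11, 6, 82) = 6
D (Minnie): min(29, 83, 13) = 13
B (Chance): 1/3·6 + 1/3·13 + 1/3·87 = 35.33
E (Maxine): max(53, 50, 93) = 93
G (Minnie): min(22, 73, 27) = 22
H (Minnie): min(98, 95, 24) = 24
I (Minnie): min(55, 96, 17) = 17
F (Maxine): max(22, 24, 17) = 24
Root (Minnie): min(35.33, 93, 24) = 24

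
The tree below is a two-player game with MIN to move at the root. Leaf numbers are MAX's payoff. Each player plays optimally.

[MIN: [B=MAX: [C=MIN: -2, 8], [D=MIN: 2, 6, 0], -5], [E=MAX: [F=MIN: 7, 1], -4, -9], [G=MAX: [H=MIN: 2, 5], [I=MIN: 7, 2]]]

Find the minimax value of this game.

0

C (MIN): min(-2, 8) = -2
D (MIN): min(2, 6, 0) = 0
B (MAX): max(-2, 0, -5) = 0
F (MIN): min(7, 1) = 1
E (MAX): max(1, -4, -9) = 1
H (MIN): min(2, 5) = 2
I (MIN): min(7, 2) = 2
G (MAX): max(2, 2) = 2
Root (MIN): min(0, 1, 2) = 0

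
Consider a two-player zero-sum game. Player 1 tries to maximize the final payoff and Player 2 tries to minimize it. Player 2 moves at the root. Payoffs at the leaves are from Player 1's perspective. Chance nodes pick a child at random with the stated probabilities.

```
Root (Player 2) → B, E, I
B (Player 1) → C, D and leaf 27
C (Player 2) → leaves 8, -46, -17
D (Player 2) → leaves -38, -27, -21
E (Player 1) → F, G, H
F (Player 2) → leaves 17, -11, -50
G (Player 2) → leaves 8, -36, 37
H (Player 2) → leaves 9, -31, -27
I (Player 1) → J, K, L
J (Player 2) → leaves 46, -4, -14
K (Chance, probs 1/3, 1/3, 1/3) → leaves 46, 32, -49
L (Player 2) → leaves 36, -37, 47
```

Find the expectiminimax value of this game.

-31

C (Player 2): min(8, -46, -17) = -46
D (Player 2): min(-38, -27, -21) = -38
B (Player 1): max(-46, -38, 27) = 27
F (Player 2): min(17, -11, -50) = -50
G (Player 2): min(8, -36, 37) = -36
H (Player 2): min(9, -31, -27) = -31
E (Player 1): max(-50, -36, -31) = -31
J (Player 2): min(46, -4, -14) = -14
K (Chance): 1/3·46 + 1/3·32 + 1/3·-49 = 9.67
L (Player 2): min(36, -37, 47) = -37
I (Player 1): max(-14, 9.67, -37) = 9.67
Root (Player 2): min(27, -31, 9.67) = -31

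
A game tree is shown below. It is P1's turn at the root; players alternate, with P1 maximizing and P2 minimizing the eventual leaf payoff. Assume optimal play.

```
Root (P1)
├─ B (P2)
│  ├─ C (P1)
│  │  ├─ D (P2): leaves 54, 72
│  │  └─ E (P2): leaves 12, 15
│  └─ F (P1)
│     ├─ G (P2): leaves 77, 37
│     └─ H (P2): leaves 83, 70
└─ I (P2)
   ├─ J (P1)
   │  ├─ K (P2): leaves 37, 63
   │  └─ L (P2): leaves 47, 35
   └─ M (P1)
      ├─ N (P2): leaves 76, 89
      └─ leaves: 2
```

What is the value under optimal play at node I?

37

K: min(37, 63) = 37
L: min(47, 35) = 35
J: max(37, 35) = 37
N: min(76, 89) = 76
M: max(76, 2) = 76
I: min(37, 76) = 37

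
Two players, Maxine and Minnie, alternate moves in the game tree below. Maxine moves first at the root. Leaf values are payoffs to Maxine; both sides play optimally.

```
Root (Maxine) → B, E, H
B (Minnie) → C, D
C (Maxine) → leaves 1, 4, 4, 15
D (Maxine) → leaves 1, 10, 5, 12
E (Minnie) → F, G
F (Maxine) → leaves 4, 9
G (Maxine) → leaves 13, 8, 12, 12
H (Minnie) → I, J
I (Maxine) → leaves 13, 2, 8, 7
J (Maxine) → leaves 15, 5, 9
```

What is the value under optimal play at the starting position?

13

C (Maxine): max(1, 4, 4, 15) = 15
D (Maxine): max(1, 10, 5, 12) = 12
B (Minnie): min(15, 12) = 12
F (Maxine): max(4, 9) = 9
G (Maxine): max(13, 8, 12, 12) = 13
E (Minnie): min(9, 13) = 9
I (Maxine): max(13, 2, 8, 7) = 13
J (Maxine): max(15, 5, 9) = 15
H (Minnie): min(13, 15) = 13
Root (Maxine): max(12, 9, 13) = 13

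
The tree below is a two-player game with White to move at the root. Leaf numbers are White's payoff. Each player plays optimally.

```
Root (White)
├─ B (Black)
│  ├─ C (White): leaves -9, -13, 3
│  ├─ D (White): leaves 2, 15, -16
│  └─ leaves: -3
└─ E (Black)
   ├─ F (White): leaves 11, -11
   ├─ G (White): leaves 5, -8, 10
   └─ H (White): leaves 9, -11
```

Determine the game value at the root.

C (White): max(-9, -13, 3) = 3
D (White): max(2, 15, -16) = 15
B (Black): min(3, 15, -3) = -3
F (White): max(11, -11) = 11
G (White): max(5, -8, 10) = 10
H (White): max(9, -11) = 9
E (Black): min(11, 10, 9) = 9
Root (White): max(-3, 9) = 9

9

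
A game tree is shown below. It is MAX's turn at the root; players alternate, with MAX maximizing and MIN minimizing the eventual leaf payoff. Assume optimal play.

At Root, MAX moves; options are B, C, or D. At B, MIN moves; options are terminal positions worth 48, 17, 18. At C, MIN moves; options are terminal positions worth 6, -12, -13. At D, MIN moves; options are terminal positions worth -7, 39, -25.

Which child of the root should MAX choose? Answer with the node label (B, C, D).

B

B (MIN): min(48, 17, 18) = 17
C (MIN): min(6, -12, -13) = -13
D (MIN): min(-7, 39, -25) = -25
Root (MAX): max(17, -13, -25) = 17
MAX picks the child with the highest value: B (value 17).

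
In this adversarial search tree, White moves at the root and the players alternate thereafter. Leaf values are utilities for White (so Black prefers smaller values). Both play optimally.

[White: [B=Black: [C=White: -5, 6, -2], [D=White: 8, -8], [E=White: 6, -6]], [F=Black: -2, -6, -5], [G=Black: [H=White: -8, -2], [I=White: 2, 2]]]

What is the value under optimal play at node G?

H: max(-8, -2) = -2
I: max(2, 2) = 2
G: min(-2, 2) = -2

-2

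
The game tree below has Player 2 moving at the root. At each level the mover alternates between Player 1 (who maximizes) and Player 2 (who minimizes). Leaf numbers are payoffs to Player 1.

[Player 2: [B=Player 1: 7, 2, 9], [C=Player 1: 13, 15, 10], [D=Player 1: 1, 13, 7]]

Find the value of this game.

9

B (Player 1): max(7, 2, 9) = 9
C (Player 1): max(13, 15, 10) = 15
D (Player 1): max(1, 13, 7) = 13
Root (Player 2): min(9, 15, 13) = 9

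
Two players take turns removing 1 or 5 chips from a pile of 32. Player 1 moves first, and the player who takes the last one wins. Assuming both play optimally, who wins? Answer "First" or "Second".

Second

Compute winning (W) and losing (L) positions by backward induction:
i:   0  1  2  3  4  5  6  7  8  9 10 11 12 13 14 15 16 17 18 19 20 21 22 23 24 25 26 27 28 29 30 31 32
     L  W  L  W  L  W  L  W  L  W  L  W  L  W  L  W  L  W  L  W  L  W  L  W  L  W  L  W  L  W  L  W  L
Position 32 is L, so the second player wins.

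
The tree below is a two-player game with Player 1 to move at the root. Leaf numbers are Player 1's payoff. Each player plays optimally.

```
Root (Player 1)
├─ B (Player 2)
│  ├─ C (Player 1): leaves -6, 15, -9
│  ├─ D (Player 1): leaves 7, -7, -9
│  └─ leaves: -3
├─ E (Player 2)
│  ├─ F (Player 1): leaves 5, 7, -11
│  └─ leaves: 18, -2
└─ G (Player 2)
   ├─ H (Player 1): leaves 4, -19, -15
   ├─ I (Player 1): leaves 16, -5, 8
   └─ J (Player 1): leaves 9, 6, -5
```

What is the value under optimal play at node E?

-2

F: max(5, 7, -11) = 7
E: min(7, 18, -2) = -2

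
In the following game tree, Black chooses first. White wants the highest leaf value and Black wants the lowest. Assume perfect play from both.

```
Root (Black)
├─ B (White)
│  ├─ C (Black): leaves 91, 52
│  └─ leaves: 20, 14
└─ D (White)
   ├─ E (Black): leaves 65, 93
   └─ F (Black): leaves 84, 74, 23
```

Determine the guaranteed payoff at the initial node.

C (Black): min(91, 52) = 52
B (White): max(52, 20, 14) = 52
E (Black): min(65, 93) = 65
F (Black): min(84, 74, 23) = 23
D (White): max(65, 23) = 65
Root (Black): min(52, 65) = 52

52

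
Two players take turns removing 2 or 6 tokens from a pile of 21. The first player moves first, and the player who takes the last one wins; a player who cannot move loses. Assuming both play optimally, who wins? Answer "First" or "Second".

Second

Compute winning (W) and losing (L) positions by backward induction:
i:   0  1  2  3  4  5  6  7  8  9 10 11 12 13 14 15 16 17 18 19 20 21
     L  L  W  W  L  L  W  W  L  L  W  W  L  L  W  W  L  L  W  W  L  L
Position 21 is L, so the second player wins.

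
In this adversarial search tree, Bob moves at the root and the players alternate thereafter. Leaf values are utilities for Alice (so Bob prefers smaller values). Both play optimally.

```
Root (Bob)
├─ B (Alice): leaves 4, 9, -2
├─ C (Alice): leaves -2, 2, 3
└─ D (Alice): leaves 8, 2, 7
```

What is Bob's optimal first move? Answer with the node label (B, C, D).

C

B (Alice): max(4, 9, -2) = 9
C (Alice): max(-2, 2, 3) = 3
D (Alice): max(8, 2, 7) = 8
Root (Bob): min(9, 3, 8) = 3
Bob picks the child with the lowest value: C (value 3).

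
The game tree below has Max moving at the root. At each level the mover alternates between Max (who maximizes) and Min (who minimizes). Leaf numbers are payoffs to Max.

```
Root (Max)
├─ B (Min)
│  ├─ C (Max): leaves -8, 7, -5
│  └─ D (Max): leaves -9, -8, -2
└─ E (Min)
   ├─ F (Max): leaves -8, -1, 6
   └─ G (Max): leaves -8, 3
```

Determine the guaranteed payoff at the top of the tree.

3

C (Max): max(-8, 7, -5) = 7
D (Max): max(-9, -8, -2) = -2
B (Min): min(7, -2) = -2
F (Max): max(-8, -1, 6) = 6
G (Max): max(-8, 3) = 3
E (Min): min(6, 3) = 3
Root (Max): max(-2, 3) = 3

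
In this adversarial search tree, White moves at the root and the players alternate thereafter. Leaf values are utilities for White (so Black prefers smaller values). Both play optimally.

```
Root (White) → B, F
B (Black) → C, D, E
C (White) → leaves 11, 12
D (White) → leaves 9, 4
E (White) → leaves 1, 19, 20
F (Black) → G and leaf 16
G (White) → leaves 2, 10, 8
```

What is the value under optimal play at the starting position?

C (White): max(11, 12) = 12
D (White): max(9, 4) = 9
E (White): max(1, 19, 20) = 20
B (Black): min(12, 9, 20) = 9
G (White): max(2, 10, 8) = 10
F (Black): min(10, 16) = 10
Root (White): max(9, 10) = 10

10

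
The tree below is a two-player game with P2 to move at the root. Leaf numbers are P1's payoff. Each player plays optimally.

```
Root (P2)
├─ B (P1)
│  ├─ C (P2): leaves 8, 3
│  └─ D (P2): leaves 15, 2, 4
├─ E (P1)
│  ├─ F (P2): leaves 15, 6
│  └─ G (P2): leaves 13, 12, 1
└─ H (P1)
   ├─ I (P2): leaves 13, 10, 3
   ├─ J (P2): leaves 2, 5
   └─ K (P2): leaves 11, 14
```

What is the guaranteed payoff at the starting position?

C (P2): min(8, 3) = 3
D (P2): min(15, 2, 4) = 2
B (P1): max(3, 2) = 3
F (P2): min(15, 6) = 6
G (P2): min(13, 12, 1) = 1
E (P1): max(6, 1) = 6
I (P2): min(13, 10, 3) = 3
J (P2): min(2, 5) = 2
K (P2): min(11, 14) = 11
H (P1): max(3, 2, 11) = 11
Root (P2): min(3, 6, 11) = 3

3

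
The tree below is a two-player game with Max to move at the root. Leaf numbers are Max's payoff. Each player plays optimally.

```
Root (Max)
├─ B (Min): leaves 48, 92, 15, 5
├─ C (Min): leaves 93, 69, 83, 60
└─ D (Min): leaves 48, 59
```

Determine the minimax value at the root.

60

B (Min): min(48, 92, 15, 5) = 5
C (Min): min(93, 69, 83, 60) = 60
D (Min): min(48, 59) = 48
Root (Max): max(5, 60, 48) = 60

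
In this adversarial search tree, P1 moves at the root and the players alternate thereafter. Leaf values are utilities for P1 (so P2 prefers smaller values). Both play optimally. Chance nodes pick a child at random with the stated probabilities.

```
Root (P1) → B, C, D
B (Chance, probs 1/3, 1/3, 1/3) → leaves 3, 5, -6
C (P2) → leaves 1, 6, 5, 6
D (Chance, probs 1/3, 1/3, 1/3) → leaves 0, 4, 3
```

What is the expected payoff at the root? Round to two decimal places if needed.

2.33

B (Chance): 1/3·3 + 1/3·5 + 1/3·-6 = 0.67
C (P2): min(1, 6, 5, 6) = 1
D (Chance): 1/3·0 + 1/3·4 + 1/3·3 = 2.33
Root (P1): max(0.67, 1, 2.33) = 2.33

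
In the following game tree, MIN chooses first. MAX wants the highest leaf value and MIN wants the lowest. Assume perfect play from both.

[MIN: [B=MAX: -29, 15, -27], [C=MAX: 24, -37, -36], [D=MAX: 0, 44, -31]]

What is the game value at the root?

B (MAX): max(-29, 15, -27) = 15
C (MAX): max(24, -37, -36) = 24
D (MAX): max(0, 44, -31) = 44
Root (MIN): min(15, 24, 44) = 15

15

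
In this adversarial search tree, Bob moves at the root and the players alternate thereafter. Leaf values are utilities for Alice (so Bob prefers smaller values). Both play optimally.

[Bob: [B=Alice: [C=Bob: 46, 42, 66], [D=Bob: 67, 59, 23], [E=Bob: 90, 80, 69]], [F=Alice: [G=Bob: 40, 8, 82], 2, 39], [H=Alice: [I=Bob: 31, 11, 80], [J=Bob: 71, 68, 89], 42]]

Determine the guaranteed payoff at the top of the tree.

C (Bob): min(46, 42, 66) = 42
D (Bob): min(67, 59, 23) = 23
E (Bob): min(90, 80, 69) = 69
B (Alice): max(42, 23, 69) = 69
G (Bob): min(40, 8, 82) = 8
F (Alice): max(8, 2, 39) = 39
I (Bob): min(31, 11, 80) = 11
J (Bob): min(71, 68, 89) = 68
H (Alice): max(11, 68, 42) = 68
Root (Bob): min(69, 39, 68) = 39

39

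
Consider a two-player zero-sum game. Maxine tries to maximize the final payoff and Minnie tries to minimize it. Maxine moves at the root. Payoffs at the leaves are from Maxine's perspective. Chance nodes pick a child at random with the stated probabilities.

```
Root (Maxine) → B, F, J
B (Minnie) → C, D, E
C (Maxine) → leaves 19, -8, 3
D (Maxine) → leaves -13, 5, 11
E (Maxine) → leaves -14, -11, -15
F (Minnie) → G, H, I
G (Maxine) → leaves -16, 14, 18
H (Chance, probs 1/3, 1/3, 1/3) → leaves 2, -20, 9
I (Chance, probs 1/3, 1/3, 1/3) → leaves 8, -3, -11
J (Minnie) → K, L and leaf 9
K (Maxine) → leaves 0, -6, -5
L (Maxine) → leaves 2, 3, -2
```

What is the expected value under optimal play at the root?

C (Maxine): max(19, -8, 3) = 19
D (Maxine): max(-13, 5, 11) = 11
E (Maxine): max(-14, -11, -15) = -11
B (Minnie): min(19, 11, -11) = -11
G (Maxine): max(-16, 14, 18) = 18
H (Chance): 1/3·2 + 1/3·-20 + 1/3·9 = -3
I (Chance): 1/3·8 + 1/3·-3 + 1/3·-11 = -2
F (Minnie): min(18, -3, -2) = -3
K (Maxine): max(0, -6, -5) = 0
L (Maxine): max(2, 3, -2) = 3
J (Minnie): min(0, 3, 9) = 0
Root (Maxine): max(-11, -3, 0) = 0

0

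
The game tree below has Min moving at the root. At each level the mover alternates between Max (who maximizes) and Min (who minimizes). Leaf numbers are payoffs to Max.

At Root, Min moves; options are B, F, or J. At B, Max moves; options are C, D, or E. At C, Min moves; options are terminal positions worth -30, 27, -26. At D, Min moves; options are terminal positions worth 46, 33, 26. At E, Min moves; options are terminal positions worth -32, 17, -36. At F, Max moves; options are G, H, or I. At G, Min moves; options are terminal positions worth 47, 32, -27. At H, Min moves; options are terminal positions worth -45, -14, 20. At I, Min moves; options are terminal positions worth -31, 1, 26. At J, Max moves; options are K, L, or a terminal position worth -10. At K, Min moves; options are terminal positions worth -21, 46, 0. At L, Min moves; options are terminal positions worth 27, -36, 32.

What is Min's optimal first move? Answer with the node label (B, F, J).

C (Min): min(-30, 27, -26) = -30
D (Min): min(46, 33, 26) = 26
E (Min): min(-32, 17, -36) = -36
B (Max): max(-30, 26, -36) = 26
G (Min): min(47, 32, -27) = -27
H (Min): min(-45, -14, 20) = -45
I (Min): min(-31, 1, 26) = -31
F (Max): max(-27, -45, -31) = -27
K (Min): min(-21, 46, 0) = -21
L (Min): min(27, -36, 32) = -36
J (Max): max(-21, -36, -10) = -10
Root (Min): min(26, -27, -10) = -27
Min picks the child with the lowest value: F (value -27).

F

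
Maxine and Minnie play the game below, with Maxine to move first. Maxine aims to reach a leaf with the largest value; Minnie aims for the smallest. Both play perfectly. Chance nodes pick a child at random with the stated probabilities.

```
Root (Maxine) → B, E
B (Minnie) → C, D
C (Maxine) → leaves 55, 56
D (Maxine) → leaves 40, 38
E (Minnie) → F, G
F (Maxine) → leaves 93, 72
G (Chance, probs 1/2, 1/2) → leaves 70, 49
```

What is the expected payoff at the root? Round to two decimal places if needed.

59.5

C (Maxine): max(55, 56) = 56
D (Maxine): max(40, 38) = 40
B (Minnie): min(56, 40) = 40
F (Maxine): max(93, 72) = 93
G (Chance): 1/2·70 + 1/2·49 = 59.5
E (Minnie): min(93, 59.5) = 59.5
Root (Maxine): max(40, 59.5) = 59.5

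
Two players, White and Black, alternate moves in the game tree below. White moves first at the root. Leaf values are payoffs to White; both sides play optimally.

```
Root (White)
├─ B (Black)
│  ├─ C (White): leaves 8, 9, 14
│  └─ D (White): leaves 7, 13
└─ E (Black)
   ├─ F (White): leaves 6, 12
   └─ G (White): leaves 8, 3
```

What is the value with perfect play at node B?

C: max(8, 9, 14) = 14
D: max(7, 13) = 13
B: min(14, 13) = 13

13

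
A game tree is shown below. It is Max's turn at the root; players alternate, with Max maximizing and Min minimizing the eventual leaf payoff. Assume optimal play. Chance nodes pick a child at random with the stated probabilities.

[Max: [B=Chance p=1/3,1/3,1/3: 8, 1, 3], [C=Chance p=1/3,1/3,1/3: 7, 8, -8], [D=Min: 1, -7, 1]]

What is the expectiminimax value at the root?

B (Chance): 1/3·8 + 1/3·1 + 1/3·3 = 4
C (Chance): 1/3·7 + 1/3·8 + 1/3·-8 = 2.33
D (Min): min(1, -7, 1) = -7
Root (Max): max(4, 2.33, -7) = 4

4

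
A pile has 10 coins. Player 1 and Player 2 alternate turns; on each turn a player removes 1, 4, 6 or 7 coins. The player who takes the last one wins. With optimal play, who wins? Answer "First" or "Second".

Second

Positions where the player to move wins (W) vs loses (L):
i:   0  1  2  3  4  5  6  7  8  9 10
     L  W  L  W  W  L  W  W  W  W  L
Position 10 is L, so the second player wins.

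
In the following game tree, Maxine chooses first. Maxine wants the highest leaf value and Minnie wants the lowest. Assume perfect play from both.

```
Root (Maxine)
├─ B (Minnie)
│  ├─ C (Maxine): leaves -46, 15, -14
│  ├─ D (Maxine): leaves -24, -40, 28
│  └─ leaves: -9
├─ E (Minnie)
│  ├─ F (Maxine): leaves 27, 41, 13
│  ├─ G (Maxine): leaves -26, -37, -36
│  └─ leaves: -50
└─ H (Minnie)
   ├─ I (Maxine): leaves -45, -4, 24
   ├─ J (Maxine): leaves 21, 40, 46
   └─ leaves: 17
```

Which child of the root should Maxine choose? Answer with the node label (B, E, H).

H

C (Maxine): max(-46, 15, -14) = 15
D (Maxine): max(-24, -40, 28) = 28
B (Minnie): min(15, 28, -9) = -9
F (Maxine): max(27, 41, 13) = 41
G (Maxine): max(-26, -37, -36) = -26
E (Minnie): min(41, -26, -50) = -50
I (Maxine): max(-45, -4, 24) = 24
J (Maxine): max(21, 40, 46) = 46
H (Minnie): min(24, 46, 17) = 17
Root (Maxine): max(-9, -50, 17) = 17
Maxine picks the child with the highest value: H (value 17).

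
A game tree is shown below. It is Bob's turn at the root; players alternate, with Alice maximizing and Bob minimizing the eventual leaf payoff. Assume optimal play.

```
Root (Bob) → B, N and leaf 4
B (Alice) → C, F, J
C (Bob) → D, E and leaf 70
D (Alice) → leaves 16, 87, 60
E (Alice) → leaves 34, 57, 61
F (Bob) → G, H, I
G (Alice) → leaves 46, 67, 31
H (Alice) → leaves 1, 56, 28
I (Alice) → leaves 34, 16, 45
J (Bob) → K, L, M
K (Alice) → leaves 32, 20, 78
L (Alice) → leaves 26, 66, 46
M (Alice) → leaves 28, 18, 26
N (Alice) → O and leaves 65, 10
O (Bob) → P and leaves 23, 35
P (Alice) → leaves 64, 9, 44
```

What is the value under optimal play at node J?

K: max(32, 20, 78) = 78
L: max(26, 66, 46) = 66
M: max(28, 18, 26) = 28
J: min(78, 66, 28) = 28

28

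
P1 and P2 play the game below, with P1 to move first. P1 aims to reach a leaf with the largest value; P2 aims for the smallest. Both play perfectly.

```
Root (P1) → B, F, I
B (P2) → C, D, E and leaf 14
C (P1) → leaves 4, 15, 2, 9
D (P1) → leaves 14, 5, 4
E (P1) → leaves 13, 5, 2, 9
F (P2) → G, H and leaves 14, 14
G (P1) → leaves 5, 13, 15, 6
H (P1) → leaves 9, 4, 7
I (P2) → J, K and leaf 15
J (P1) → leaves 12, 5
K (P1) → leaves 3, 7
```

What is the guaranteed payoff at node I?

7

J: max(12, 5) = 12
K: max(3, 7) = 7
I: min(12, 7, 15) = 7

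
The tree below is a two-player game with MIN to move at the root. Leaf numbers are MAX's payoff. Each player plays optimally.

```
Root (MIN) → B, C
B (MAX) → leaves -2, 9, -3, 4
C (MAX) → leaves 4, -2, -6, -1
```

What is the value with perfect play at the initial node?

4

B (MAX): max(-2, 9, -3, 4) = 9
C (MAX): max(4, -2, -6, -1) = 4
Root (MIN): min(9, 4) = 4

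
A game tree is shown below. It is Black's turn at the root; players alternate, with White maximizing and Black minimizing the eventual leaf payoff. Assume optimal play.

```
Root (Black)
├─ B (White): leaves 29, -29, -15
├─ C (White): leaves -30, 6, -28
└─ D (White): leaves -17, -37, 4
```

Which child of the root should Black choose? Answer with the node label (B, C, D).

D

B (White): max(29, -29, -15) = 29
C (White): max(-30, 6, -28) = 6
D (White): max(-17, -37, 4) = 4
Root (Black): min(29, 6, 4) = 4
Black picks the child with the lowest value: D (value 4).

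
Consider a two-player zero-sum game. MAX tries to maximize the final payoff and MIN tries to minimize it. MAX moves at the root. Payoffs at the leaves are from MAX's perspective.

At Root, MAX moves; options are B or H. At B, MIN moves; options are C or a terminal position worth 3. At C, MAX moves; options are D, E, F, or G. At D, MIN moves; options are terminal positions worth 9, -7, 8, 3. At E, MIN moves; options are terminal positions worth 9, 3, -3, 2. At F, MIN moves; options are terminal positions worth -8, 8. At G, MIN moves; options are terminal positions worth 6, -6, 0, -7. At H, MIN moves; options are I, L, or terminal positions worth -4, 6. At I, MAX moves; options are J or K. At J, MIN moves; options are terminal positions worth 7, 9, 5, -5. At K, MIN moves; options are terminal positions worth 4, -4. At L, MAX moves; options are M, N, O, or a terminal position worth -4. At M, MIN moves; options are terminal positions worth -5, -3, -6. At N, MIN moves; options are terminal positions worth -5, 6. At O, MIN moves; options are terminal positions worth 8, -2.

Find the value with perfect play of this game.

D (MIN): min(9, -7, 8, 3) = -7
E (MIN): min(9, 3, -3, 2) = -3
F (MIN): min(-8, 8) = -8
G (MIN): min(6, -6, 0, -7) = -7
C (MAX): max(-7, -3, -8, -7) = -3
B (MIN): min(-3, 3) = -3
J (MIN): min(7, 9, 5, -5) = -5
K (MIN): min(4, -4) = -4
I (MAX): max(-5, -4) = -4
M (MIN): min(-5, -3, -6) = -6
N (MIN): min(-5, 6) = -5
O (MIN): min(8, -2) = -2
L (MAX): max(-6, -5, -2, -4) = -2
H (MIN): min(-4, -2, -4, 6) = -4
Root (MAX): max(-3, -4) = -3

-3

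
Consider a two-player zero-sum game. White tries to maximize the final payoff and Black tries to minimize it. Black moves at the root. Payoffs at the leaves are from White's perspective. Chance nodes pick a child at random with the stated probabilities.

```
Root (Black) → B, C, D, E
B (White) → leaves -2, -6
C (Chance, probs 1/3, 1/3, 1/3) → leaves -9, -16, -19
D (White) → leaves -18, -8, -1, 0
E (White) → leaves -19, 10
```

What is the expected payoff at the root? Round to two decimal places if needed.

B (White): max(-2, -6) = -2
C (Chance): 1/3·-9 + 1/3·-16 + 1/3·-19 = -14.67
D (White): max(-18, -8, -1, 0) = 0
E (White): max(-19, 10) = 10
Root (Black): min(-2, -14.67, 0, 10) = -14.67

-14.67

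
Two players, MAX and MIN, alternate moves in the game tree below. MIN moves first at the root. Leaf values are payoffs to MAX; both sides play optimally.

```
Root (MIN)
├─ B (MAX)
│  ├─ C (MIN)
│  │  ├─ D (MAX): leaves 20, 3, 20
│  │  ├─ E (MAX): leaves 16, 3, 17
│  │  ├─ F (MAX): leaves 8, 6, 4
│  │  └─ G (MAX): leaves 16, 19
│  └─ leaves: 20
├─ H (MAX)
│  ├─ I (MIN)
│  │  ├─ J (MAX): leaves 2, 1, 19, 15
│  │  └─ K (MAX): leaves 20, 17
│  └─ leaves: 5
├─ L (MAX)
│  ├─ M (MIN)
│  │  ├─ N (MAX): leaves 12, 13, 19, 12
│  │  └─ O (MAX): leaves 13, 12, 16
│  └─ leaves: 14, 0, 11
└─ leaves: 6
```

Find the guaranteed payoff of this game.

6

D (MAX): max(20, 3, 20) = 20
E (MAX): max(16, 3, 17) = 17
F (MAX): max(8, 6, 4) = 8
G (MAX): max(16, 19) = 19
C (MIN): min(20, 17, 8, 19) = 8
B (MAX): max(8, 20) = 20
J (MAX): max(2, 1, 19, 15) = 19
K (MAX): max(20, 17) = 20
I (MIN): min(19, 20) = 19
H (MAX): max(19, 5) = 19
N (MAX): max(12, 13, 19, 12) = 19
O (MAX): max(13, 12, 16) = 16
M (MIN): min(19, 16) = 16
L (MAX): max(16, 14, 0, 11) = 16
Root (MIN): min(20, 19, 16, 6) = 6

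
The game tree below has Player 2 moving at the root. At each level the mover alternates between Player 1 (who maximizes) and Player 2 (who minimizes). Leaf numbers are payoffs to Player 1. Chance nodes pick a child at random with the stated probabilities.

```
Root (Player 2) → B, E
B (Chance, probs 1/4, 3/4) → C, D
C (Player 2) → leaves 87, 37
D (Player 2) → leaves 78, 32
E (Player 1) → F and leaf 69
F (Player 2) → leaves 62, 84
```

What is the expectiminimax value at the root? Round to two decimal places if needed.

C (Player 2): min(87, 37) = 37
D (Player 2): min(78, 32) = 32
B (Chance): 1/4·37 + 3/4·32 = 33.25
F (Player 2): min(62, 84) = 62
E (Player 1): max(62, 69) = 69
Root (Player 2): min(33.25, 69) = 33.25

33.25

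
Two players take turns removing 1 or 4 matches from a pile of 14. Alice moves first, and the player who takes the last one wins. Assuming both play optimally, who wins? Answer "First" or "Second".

First

W/L table (W = player to move can force a win):
i:   0  1  2  3  4  5  6  7  8  9 10 11 12 13 14
     L  W  L  W  W  L  W  L  W  W  L  W  L  W  W
Position 14 is W, so the first player wins.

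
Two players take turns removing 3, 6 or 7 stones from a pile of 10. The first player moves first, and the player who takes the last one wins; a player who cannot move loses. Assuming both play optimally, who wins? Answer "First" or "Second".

Second

Compute winning (W) and losing (L) positions by backward induction:
i:   0  1  2  3  4  5  6  7  8  9 10
     L  L  L  W  W  W  W  W  W  W  L
Position 10 is L, so the second player wins.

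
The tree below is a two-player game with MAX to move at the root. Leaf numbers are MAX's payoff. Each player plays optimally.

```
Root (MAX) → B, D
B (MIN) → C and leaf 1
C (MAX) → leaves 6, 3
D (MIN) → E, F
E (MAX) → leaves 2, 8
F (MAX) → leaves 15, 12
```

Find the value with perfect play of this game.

8

C (MAX): max(6, 3) = 6
B (MIN): min(6, 1) = 1
E (MAX): max(2, 8) = 8
F (MAX): max(15, 12) = 15
D (MIN): min(8, 15) = 8
Root (MAX): max(1, 8) = 8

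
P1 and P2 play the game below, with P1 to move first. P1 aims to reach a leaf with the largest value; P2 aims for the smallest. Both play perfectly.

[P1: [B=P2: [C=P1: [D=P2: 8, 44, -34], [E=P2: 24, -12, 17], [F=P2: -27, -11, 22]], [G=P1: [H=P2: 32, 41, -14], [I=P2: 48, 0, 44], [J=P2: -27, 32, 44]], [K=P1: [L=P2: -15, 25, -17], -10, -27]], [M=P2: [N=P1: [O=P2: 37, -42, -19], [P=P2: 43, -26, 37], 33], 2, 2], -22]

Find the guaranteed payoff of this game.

D (P2): min(8, 44, -34) = -34
E (P2): min(24, -12, 17) = -12
F (P2): min(-27, -11, 22) = -27
C (P1): max(-34, -12, -27) = -12
H (P2): min(32, 41, -14) = -14
I (P2): min(48, 0, 44) = 0
J (P2): min(-27, 32, 44) = -27
G (P1): max(-14, 0, -27) = 0
L (P2): min(-15, 25, -17) = -17
K (P1): max(-17, -10, -27) = -10
B (P2): min(-12, 0, -10) = -12
O (P2): min(37, -42, -19) = -42
P (P2): min(43, -26, 37) = -26
N (P1): max(-42, -26, 33) = 33
M (P2): min(33, 2, 2) = 2
Root (P1): max(-12, 2, -22) = 2

2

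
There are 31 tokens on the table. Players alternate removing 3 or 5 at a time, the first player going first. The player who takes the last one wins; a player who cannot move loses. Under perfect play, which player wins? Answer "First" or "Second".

W/L table (W = player to move can force a win):
i:   0  1  2  3  4  5  6  7  8  9 10 11 12 13 14 15 16 17 18 19 20 21 22 23 24 25 26 27 28 29 30 31
     L  L  L  W  W  W  W  W  L  L  L  W  W  W  W  W  L  L  L  W  W  W  W  W  L  L  L  W  W  W  W  W
Position 31 is W, so the first player wins.

First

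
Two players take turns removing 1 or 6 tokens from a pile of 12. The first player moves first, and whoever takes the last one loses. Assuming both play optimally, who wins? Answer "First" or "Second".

Positions where the player to move wins (W) vs loses (L):
i:   0  1  2  3  4  5  6  7  8  9 10 11 12
     W  L  W  L  W  L  W  W  L  W  L  W  L
Position 12 is L, so the second player wins.

Second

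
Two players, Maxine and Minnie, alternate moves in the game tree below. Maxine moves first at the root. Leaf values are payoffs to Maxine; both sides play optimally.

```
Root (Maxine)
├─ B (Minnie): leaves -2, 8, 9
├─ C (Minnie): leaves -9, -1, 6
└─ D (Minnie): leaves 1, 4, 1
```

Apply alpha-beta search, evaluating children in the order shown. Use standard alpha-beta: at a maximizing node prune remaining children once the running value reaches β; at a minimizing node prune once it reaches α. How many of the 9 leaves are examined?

B [α=-∞,β=+∞]: v=-2
C [α=-2,β=+∞]: v=-9 after child 1 ≤ α → α-cutoff, skip 2
D [α=-2,β=+∞]: v=1
Root [α=-∞,β=+∞]: v=1
Leaves evaluated: 7 of 9.

7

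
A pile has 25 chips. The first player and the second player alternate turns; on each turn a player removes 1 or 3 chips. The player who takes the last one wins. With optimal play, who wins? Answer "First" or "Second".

First

W/L table (W = player to move can force a win):
i:   0  1  2  3  4  5  6  7  8  9 10 11 12 13 14 15 16 17 18 19 20 21 22 23 24 25
     L  W  L  W  L  W  L  W  L  W  L  W  L  W  L  W  L  W  L  W  L  W  L  W  L  W
Position 25 is W, so the first player wins.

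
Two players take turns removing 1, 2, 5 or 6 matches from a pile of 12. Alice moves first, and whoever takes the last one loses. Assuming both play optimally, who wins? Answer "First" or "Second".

First

W/L table (W = player to move can force a win):
i:   0  1  2  3  4  5  6  7  8  9 10 11 12
     W  L  W  W  L  W  W  W  L  W  W  L  W
Position 12 is W, so the first player wins.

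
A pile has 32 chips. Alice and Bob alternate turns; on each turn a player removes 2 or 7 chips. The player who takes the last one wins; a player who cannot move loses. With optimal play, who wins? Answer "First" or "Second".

i:   0  1  2  3  4  5  6  7  8  9 10 11 12 13 14 15 16 17 18 19 20 21 22 23 24 25 26 27 28 29 30 31 32
     L  L  W  W  L  L  W  W  W  L  L  W  W  L  L  W  W  W  L  L  W  W  L  L  W  W  W  L  L  W  W  L  L
Position 32 is L, so the second player wins.

Second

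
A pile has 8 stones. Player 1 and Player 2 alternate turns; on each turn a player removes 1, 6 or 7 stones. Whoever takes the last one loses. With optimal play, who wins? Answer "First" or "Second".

First

i:   0  1  2  3  4  5  6  7  8
     W  L  W  L  W  L  W  W  W
Position 8 is W, so the first player wins.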